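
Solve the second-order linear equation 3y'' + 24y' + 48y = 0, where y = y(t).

y = C1*exp(-4*t) + C2*t*exp(-4*t)

Divide through by 3: y'' + 8y' + 16y = 0.
Characteristic equation r² + 8r + 16 = 0 has discriminant (8)² - 4·(16) = 0, so r = -4 is a repeated root.
Hence y_h = (C1 + C2*t)*exp(-4*t).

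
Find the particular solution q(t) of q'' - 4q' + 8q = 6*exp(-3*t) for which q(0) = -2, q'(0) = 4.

q = 6*exp(-3*t)/29 - 64*cos(2*t)*exp(2*t)/29 + 131*exp(2*t)*sin(2*t)/29

Characteristic equation r² - 4r + 8 = 0 has discriminant (-4)² - 4·(8) = -16 < 0, so r = 2 ± 2i.
Hence q_h = C1*cos(2*t)*exp(2*t) + C2*exp(2*t)*sin(2*t).
Try q_p = A*exp(-3*t). Substituting into the equation and dividing by exp(-3*t) gives A = 6/29, so q_p = 6*exp(-3*t)/29.
General solution: q = 6*exp(-3*t)/29 + C1*cos(2*t)*exp(2*t) + C2*exp(2*t)*sin(2*t).
Apply the initial conditions: q(0) = 6/29 + C1 = -2 and q'(0) = -18/29 + 2*C1 + 2*C2 = 4. Solving gives C1 = -64/29, C2 = 131/29.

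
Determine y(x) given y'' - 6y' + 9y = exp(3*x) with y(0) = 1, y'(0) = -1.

Characteristic equation r² - 6r + 9 = 0 has discriminant (-6)² - 4·(9) = 0, so r = 3 is a repeated root.
Hence y_h = (C1 + C2*x)*exp(3*x).
Since exp(3*x) solves the homogeneous equation (r = 3 is a root of multiplicity 2), multiply the trial by x^2. Try y_p = A*x^2*exp(3*x). Substituting into the equation and dividing by exp(3*x) gives A = 1/2, so y_p = x^2*exp(3*x)/2.
General solution: y = C1*exp(3*x) + x^2*exp(3*x)/2 + C2*x*exp(3*x).
Apply the initial conditions: y(0) = C1 = 1 and y'(0) = C2 + 3*C1 = -1. Solving gives C1 = 1, C2 = -4.

y = x**2*exp(3*x)/2 - 4*x*exp(3*x) + exp(3*x)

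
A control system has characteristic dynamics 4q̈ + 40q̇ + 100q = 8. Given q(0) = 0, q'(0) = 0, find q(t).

Divide through by 4: q'' + 10q' + 25q = 2.
Characteristic equation r² + 10r + 25 = 0 has discriminant (10)² - 4·(25) = 0, so r = -5 is a repeated root.
Hence q_h = (C1 + C2*t)*exp(-5*t).
For the particular solution try q_p = A0. Substituting and matching coefficients of each power of t gives A0 = 2/25, so q_p = 2/25.
General solution: q = 2/25 + C1*exp(-5*t) + C2*t*exp(-5*t).
Apply the initial conditions: q(0) = 2/25 + C1 = 0 and q'(0) = C2 - 5*C1 = 0. Solving gives C1 = -2/25, C2 = -2/5.

q = 2/25 - 2*exp(-5*t)/25 - 2*t*exp(-5*t)/5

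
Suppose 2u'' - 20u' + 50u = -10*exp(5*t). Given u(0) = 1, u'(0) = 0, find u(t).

u = -5*t*exp(5*t) - 5*t**2*exp(5*t)/2 + exp(5*t)

Divide through by 2: u'' - 10u' + 25u = -5*exp(5*t).
Characteristic equation r² - 10r + 25 = 0 has discriminant (-10)² - 4·(25) = 0, so r = 5 is a repeated root.
Hence u_h = (C1 + C2*t)*exp(5*t).
Since exp(5*t) solves the homogeneous equation (r = 5 is a root of multiplicity 2), multiply the trial by t^2. Try u_p = A*t^2*exp(5*t). Substituting into the equation and dividing by exp(5*t) gives A = -5/2, so u_p = -5*t^2*exp(5*t)/2.
General solution: u = C1*exp(5*t) - 5*t^2*exp(5*t)/2 + C2*t*exp(5*t).
Apply the initial conditions: u(0) = C1 = 1 and u'(0) = C2 + 5*C1 = 0. Solving gives C1 = 1, C2 = -5.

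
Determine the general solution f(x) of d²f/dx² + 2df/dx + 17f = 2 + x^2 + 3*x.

f = 450/4913 + x**2/17 + 47*x/289 + C1*cos(4*x)*exp(-x) + C2*exp(-x)*sin(4*x)

Characteristic equation r² + 2r + 17 = 0 has discriminant (2)² - 4·(17) = -64 < 0, so r = -1 ± 4i.
Hence f_h = C1*cos(4*x)*exp(-x) + C2*exp(-x)*sin(4*x).
For the particular solution try f_p = A0 + A1*x + A2*x^2. Substituting and matching coefficients of each power of x gives A0 = 450/4913, A1 = 47/289, A2 = 1/17, so f_p = 450/4913 + x^2/17 + 47*x/289.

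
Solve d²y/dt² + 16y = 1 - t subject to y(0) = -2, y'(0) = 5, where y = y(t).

y = 1/16 - 33*cos(4*t)/16 - t/16 + 81*sin(4*t)/64

Characteristic equation r² + 16 = 0 has discriminant (0)² - 4·(16) = -64 < 0, so r = ± 4i.
Hence y_h = C1*cos(4*t) + C2*sin(4*t).
For the particular solution try y_p = A0 + A1*t. Substituting and matching coefficients of each power of t gives A0 = 1/16, A1 = -1/16, so y_p = 1/16 - t/16.
General solution: y = 1/16 - t/16 + C1*cos(4*t) + C2*sin(4*t).
Apply the initial conditions: y(0) = 1/16 + C1 = -2 and y'(0) = -1/16 + 4*C2 = 5. Solving gives C1 = -33/16, C2 = 81/64.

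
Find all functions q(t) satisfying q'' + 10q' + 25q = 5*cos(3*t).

Characteristic equation r² + 10r + 25 = 0 has discriminant (10)² - 4·(25) = 0, so r = -5 is a repeated root.
Hence q_h = (C1 + C2*t)*exp(-5*t).
Try q_p = A*cos(3*t) + B*sin(3*t). Substituting and equating the coefficients of cos(3t) and sin(3t) gives A = 20/289, B = 75/578, so q_p = 20*cos(3*t)/289 + 75*sin(3*t)/578.

q = 20*cos(3*t)/289 + 75*sin(3*t)/578 + C1*exp(-5*t) + C2*t*exp(-5*t)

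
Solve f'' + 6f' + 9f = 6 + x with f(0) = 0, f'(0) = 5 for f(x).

f = 16/27 - 16*exp(-3*x)/27 + x/9 + 28*x*exp(-3*x)/9

Characteristic equation r² + 6r + 9 = 0 has discriminant (6)² - 4·(9) = 0, so r = -3 is a repeated root.
Hence f_h = (C1 + C2*x)*exp(-3*x).
For the particular solution try f_p = A0 + A1*x. Substituting and matching coefficients of each power of x gives A0 = 16/27, A1 = 1/9, so f_p = 16/27 + x/9.
General solution: f = 16/27 + x/9 + C1*exp(-3*x) + C2*x*exp(-3*x).
Apply the initial conditions: f(0) = 16/27 + C1 = 0 and f'(0) = 1/9 + C2 - 3*C1 = 5. Solving gives C1 = -16/27, C2 = 28/9.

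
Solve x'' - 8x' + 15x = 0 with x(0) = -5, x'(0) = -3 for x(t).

Characteristic equation r² - 8r + 15 = 0 factors as (r - 5)(r - 3) = 0, so r = 5, 3.
Hence x_h = C1*exp(5*t) + C2*exp(3*t).
Apply the initial conditions: x(0) = C1 + C2 = -5 and x'(0) = 3*C2 + 5*C1 = -3. Solving gives C1 = 6, C2 = -11.

x = -11*exp(3*t) + 6*exp(5*t)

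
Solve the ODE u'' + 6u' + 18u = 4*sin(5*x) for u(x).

u = -120*cos(5*x)/949 - 28*sin(5*x)/949 + C1*cos(3*x)*exp(-3*x) + C2*exp(-3*x)*sin(3*x)

Characteristic equation r² + 6r + 18 = 0 has discriminant (6)² - 4·(18) = -36 < 0, so r = -3 ± 3i.
Hence u_h = C1*cos(3*x)*exp(-3*x) + C2*exp(-3*x)*sin(3*x).
Try u_p = A*cos(5*x) + B*sin(5*x). Substituting and equating the coefficients of cos(5x) and sin(5x) gives A = -120/949, B = -28/949, so u_p = -120*cos(5*x)/949 - 28*sin(5*x)/949.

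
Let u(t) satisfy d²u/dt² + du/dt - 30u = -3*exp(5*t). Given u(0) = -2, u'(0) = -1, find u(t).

Characteristic equation r² + r - 30 = 0 factors as (r - 5)(r + 6) = 0, so r = 5, -6.
Hence u_h = C1*exp(5*t) + C2*exp(-6*t).
Since exp(5*t) solves the homogeneous equation (r = 5 is a root of multiplicity 1), multiply the trial by t. Try u_p = A*t*exp(5*t). Substituting into the equation and dividing by exp(5*t) gives A = -3/11, so u_p = -3*t*exp(5*t)/11.
General solution: u = C1*exp(5*t) + C2*exp(-6*t) - 3*t*exp(5*t)/11.
Apply the initial conditions: u(0) = C1 + C2 = -2 and u'(0) = -3/11 - 6*C2 + 5*C1 = -1. Solving gives C1 = -140/121, C2 = -102/121.

u = -140*exp(5*t)/121 - 102*exp(-6*t)/121 - 3*t*exp(5*t)/11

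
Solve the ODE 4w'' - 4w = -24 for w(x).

Divide through by 4: w'' - w = -6.
Characteristic equation r² - 1 = 0 factors as (r + 1)(r - 1) = 0, so r = -1, 1.
Hence w_h = C1*exp(-x) + C2*exp(x).
For the particular solution try w_p = A0. Substituting and matching coefficients of each power of x gives A0 = 6, so w_p = 6.

w = 6 + C1*exp(-x) + C2*exp(x)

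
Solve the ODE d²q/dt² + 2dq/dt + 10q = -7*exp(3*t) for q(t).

q = -7*exp(3*t)/25 + C1*cos(3*t)*exp(-t) + C2*exp(-t)*sin(3*t)

Characteristic equation r² + 2r + 10 = 0 has discriminant (2)² - 4·(10) = -36 < 0, so r = -1 ± 3i.
Hence q_h = C1*cos(3*t)*exp(-t) + C2*exp(-t)*sin(3*t).
Try q_p = A*exp(3*t). Substituting into the equation and dividing by exp(3*t) gives A = -7/25, so q_p = -7*exp(3*t)/25.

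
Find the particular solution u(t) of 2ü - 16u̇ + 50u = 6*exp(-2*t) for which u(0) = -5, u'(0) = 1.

Divide through by 2: u'' - 8u' + 25u = 3*exp(-2*t).
Characteristic equation r² - 8r + 25 = 0 has discriminant (-8)² - 4·(25) = -36 < 0, so r = 4 ± 3i.
Hence u_h = C1*cos(3*t)*exp(4*t) + C2*exp(4*t)*sin(3*t).
Try u_p = A*exp(-2*t). Substituting into the equation and dividing by exp(-2*t) gives A = 1/15, so u_p = exp(-2*t)/15.
General solution: u = exp(-2*t)/15 + C1*cos(3*t)*exp(4*t) + C2*exp(4*t)*sin(3*t).
Apply the initial conditions: u(0) = 1/15 + C1 = -5 and u'(0) = -2/15 + 3*C2 + 4*C1 = 1. Solving gives C1 = -76/15, C2 = 107/15.

u = exp(-2*t)/15 - 76*cos(3*t)*exp(4*t)/15 + 107*exp(4*t)*sin(3*t)/15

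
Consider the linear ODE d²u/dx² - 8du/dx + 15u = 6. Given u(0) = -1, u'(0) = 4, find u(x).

u = 2/5 - 11*exp(3*x)/2 + 41*exp(5*x)/10

Characteristic equation r² - 8r + 15 = 0 factors as (r - 3)(r - 5) = 0, so r = 3, 5.
Hence u_h = C1*exp(3*x) + C2*exp(5*x).
For the particular solution try u_p = A0. Substituting and matching coefficients of each power of x gives A0 = 2/5, so u_p = 2/5.
General solution: u = 2/5 + C1*exp(3*x) + C2*exp(5*x).
Apply the initial conditions: u(0) = 2/5 + C1 + C2 = -1 and u'(0) = 3*C1 + 5*C2 = 4. Solving gives C1 = -11/2, C2 = 41/10.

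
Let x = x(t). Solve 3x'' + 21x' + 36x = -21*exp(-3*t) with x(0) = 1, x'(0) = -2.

x = -8*exp(-4*t) + 9*exp(-3*t) - 7*t*exp(-3*t)

Divide through by 3: x'' + 7x' + 12x = -7*exp(-3*t).
Characteristic equation r² + 7r + 12 = 0 factors as (r + 3)(r + 4) = 0, so r = -3, -4.
Hence x_h = C1*exp(-3*t) + C2*exp(-4*t).
Since exp(-3*t) solves the homogeneous equation (r = -3 is a root of multiplicity 1), multiply the trial by t. Try x_p = A*t*exp(-3*t). Substituting into the equation and dividing by exp(-3*t) gives A = -7, so x_p = -7*t*exp(-3*t).
General solution: x = C1*exp(-3*t) + C2*exp(-4*t) - 7*t*exp(-3*t).
Apply the initial conditions: x(0) = C1 + C2 = 1 and x'(0) = -7 - 4*C2 - 3*C1 = -2. Solving gives C1 = 9, C2 = -8.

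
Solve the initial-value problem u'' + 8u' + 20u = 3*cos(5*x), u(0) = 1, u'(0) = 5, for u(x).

Characteristic equation r² + 8r + 20 = 0 has discriminant (8)² - 4·(20) = -16 < 0, so r = -4 ± 2i.
Hence u_h = C1*cos(2*x)*exp(-4*x) + C2*exp(-4*x)*sin(2*x).
Try u_p = A*cos(5*x) + B*sin(5*x). Substituting and equating the coefficients of cos(5x) and sin(5x) gives A = -3/325, B = 24/325, so u_p = -3*cos(5*x)/325 + 24*sin(5*x)/325.
General solution: u = -3*cos(5*x)/325 + 24*sin(5*x)/325 + C1*cos(2*x)*exp(-4*x) + C2*exp(-4*x)*sin(2*x).
Apply the initial conditions: u(0) = -3/325 + C1 = 1 and u'(0) = 24/65 - 4*C1 + 2*C2 = 5. Solving gives C1 = 328/325, C2 = 2817/650.

u = -3*cos(5*x)/325 + 24*sin(5*x)/325 + 328*cos(2*x)*exp(-4*x)/325 + 2817*exp(-4*x)*sin(2*x)/650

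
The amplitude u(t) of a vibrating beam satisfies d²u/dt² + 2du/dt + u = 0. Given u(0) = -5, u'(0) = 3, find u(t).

u = -5*exp(-t) - 2*t*exp(-t)

Characteristic equation r² + 2r + 1 = 0 has discriminant (2)² - 4·(1) = 0, so r = -1 is a repeated root.
Hence u_h = (C1 + C2*t)*exp(-t).
Apply the initial conditions: u(0) = C1 = -5 and u'(0) = C2 - C1 = 3. Solving gives C1 = -5, C2 = -2.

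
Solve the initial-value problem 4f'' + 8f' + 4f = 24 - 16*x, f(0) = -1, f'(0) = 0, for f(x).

f = 14 - 15*exp(-x) - 4*x - 11*x*exp(-x)

Divide through by 4: f'' + 2f' + f = 6 - 4*x.
Characteristic equation r² + 2r + 1 = 0 has discriminant (2)² - 4·(1) = 0, so r = -1 is a repeated root.
Hence f_h = (C1 + C2*x)*exp(-x).
For the particular solution try f_p = A0 + A1*x. Substituting and matching coefficients of each power of x gives A0 = 14, A1 = -4, so f_p = 14 - 4*x.
General solution: f = 14 - 4*x + C1*exp(-x) + C2*x*exp(-x).
Apply the initial conditions: f(0) = 14 + C1 = -1 and f'(0) = -4 + C2 - C1 = 0. Solving gives C1 = -15, C2 = -11.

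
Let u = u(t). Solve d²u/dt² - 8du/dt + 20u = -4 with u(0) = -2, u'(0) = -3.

Characteristic equation r² - 8r + 20 = 0 has discriminant (-8)² - 4·(20) = -16 < 0, so r = 4 ± 2i.
Hence u_h = C1*cos(2*t)*exp(4*t) + C2*exp(4*t)*sin(2*t).
For the particular solution try u_p = A0. Substituting and matching coefficients of each power of t gives A0 = -1/5, so u_p = -1/5.
General solution: u = -1/5 + C1*cos(2*t)*exp(4*t) + C2*exp(4*t)*sin(2*t).
Apply the initial conditions: u(0) = -1/5 + C1 = -2 and u'(0) = 2*C2 + 4*C1 = -3. Solving gives C1 = -9/5, C2 = 21/10.

u = -1/5 - 9*cos(2*t)*exp(4*t)/5 + 21*exp(4*t)*sin(2*t)/10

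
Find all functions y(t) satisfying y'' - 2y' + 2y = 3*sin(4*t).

Characteristic equation r² - 2r + 2 = 0 has discriminant (-2)² - 4·(2) = -4 < 0, so r = 1 ± i.
Hence y_h = C1*cos(t)*exp(t) + C2*exp(t)*sin(t).
Try y_p = A*cos(4*t) + B*sin(4*t). Substituting and equating the coefficients of cos(4t) and sin(4t) gives A = 6/65, B = -21/130, so y_p = -21*sin(4*t)/130 + 6*cos(4*t)/65.

y = -21*sin(4*t)/130 + 6*cos(4*t)/65 + C1*cos(t)*exp(t) + C2*exp(t)*sin(t)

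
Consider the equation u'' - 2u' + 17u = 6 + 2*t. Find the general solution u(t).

Characteristic equation r² - 2r + 17 = 0 has discriminant (-2)² - 4·(17) = -64 < 0, so r = 1 ± 4i.
Hence u_h = C1*cos(4*t)*exp(t) + C2*exp(t)*sin(4*t).
For the particular solution try u_p = A0 + A1*t. Substituting and matching coefficients of each power of t gives A0 = 106/289, A1 = 2/17, so u_p = 106/289 + 2*t/17.

u = 106/289 + 2*t/17 + C1*cos(4*t)*exp(t) + C2*exp(t)*sin(4*t)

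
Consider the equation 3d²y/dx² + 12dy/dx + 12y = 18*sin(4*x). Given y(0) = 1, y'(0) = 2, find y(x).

y = -9*sin(4*x)/50 - 6*cos(4*x)/25 + 31*exp(-2*x)/25 + 26*x*exp(-2*x)/5

Divide through by 3: y'' + 4y' + 4y = 6*sin(4*x).
Characteristic equation r² + 4r + 4 = 0 has discriminant (4)² - 4·(4) = 0, so r = -2 is a repeated root.
Hence y_h = (C1 + C2*x)*exp(-2*x).
Try y_p = A*cos(4*x) + B*sin(4*x). Substituting and equating the coefficients of cos(4x) and sin(4x) gives A = -6/25, B = -9/50, so y_p = -9*sin(4*x)/50 - 6*cos(4*x)/25.
General solution: y = -9*sin(4*x)/50 - 6*cos(4*x)/25 + C1*exp(-2*x) + C2*x*exp(-2*x).
Apply the initial conditions: y(0) = -6/25 + C1 = 1 and y'(0) = -18/25 + C2 - 2*C1 = 2. Solving gives C1 = 31/25, C2 = 26/5.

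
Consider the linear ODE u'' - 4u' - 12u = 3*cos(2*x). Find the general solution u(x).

Characteristic equation r² - 4r - 12 = 0 factors as (r + 2)(r - 6) = 0, so r = -2, 6.
Hence u_h = C1*exp(-2*x) + C2*exp(6*x).
Try u_p = A*cos(2*x) + B*sin(2*x). Substituting and equating the coefficients of cos(2x) and sin(2x) gives A = -3/20, B = -3/40, so u_p = -3*cos(2*x)/20 - 3*sin(2*x)/40.

u = -3*cos(2*x)/20 - 3*sin(2*x)/40 + C1*exp(-2*x) + C2*exp(6*x)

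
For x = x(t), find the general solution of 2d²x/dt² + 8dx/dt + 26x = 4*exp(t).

Divide through by 2: x'' + 4x' + 13x = 2*exp(t).
Characteristic equation r² + 4r + 13 = 0 has discriminant (4)² - 4·(13) = -36 < 0, so r = -2 ± 3i.
Hence x_h = C1*cos(3*t)*exp(-2*t) + C2*exp(-2*t)*sin(3*t).
Try x_p = A*exp(t). Substituting into the equation and dividing by exp(t) gives A = 1/9, so x_p = exp(t)/9.

x = exp(t)/9 + C1*cos(3*t)*exp(-2*t) + C2*exp(-2*t)*sin(3*t)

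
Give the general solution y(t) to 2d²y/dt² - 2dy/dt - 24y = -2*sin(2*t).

Divide through by 2: y'' - y' - 12y = -sin(2*t).
Characteristic equation r² - r - 12 = 0 factors as (r - 4)(r + 3) = 0, so r = 4, -3.
Hence y_h = C1*exp(4*t) + C2*exp(-3*t).
Try y_p = A*cos(2*t) + B*sin(2*t). Substituting and equating the coefficients of cos(2t) and sin(2t) gives A = -1/130, B = 4/65, so y_p = -cos(2*t)/130 + 4*sin(2*t)/65.

y = -cos(2*t)/130 + 4*sin(2*t)/65 + C1*exp(4*t) + C2*exp(-3*t)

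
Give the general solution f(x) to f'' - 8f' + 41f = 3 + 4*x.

Characteristic equation r² - 8r + 41 = 0 has discriminant (-8)² - 4·(41) = -100 < 0, so r = 4 ± 5i.
Hence f_h = C1*cos(5*x)*exp(4*x) + C2*exp(4*x)*sin(5*x).
For the particular solution try f_p = A0 + A1*x. Substituting and matching coefficients of each power of x gives A0 = 155/1681, A1 = 4/41, so f_p = 155/1681 + 4*x/41.

f = 155/1681 + 4*x/41 + C1*cos(5*x)*exp(4*x) + C2*exp(4*x)*sin(5*x)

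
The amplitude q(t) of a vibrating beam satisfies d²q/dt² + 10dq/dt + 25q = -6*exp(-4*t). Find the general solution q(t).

q = -6*exp(-4*t) + C1*exp(-5*t) + C2*t*exp(-5*t)

Characteristic equation r² + 10r + 25 = 0 has discriminant (10)² - 4·(25) = 0, so r = -5 is a repeated root.
Hence q_h = (C1 + C2*t)*exp(-5*t).
Try q_p = A*exp(-4*t). Substituting into the equation and dividing by exp(-4*t) gives A = -6, so q_p = -6*exp(-4*t).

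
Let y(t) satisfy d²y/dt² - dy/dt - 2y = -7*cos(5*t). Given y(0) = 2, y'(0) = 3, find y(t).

y = 19*exp(-t)/78 + 35*sin(5*t)/754 + 131*exp(2*t)/87 + 189*cos(5*t)/754

Characteristic equation r² - r - 2 = 0 factors as (r + 1)(r - 2) = 0, so r = -1, 2.
Hence y_h = C1*exp(-t) + C2*exp(2*t).
Try y_p = A*cos(5*t) + B*sin(5*t). Substituting and equating the coefficients of cos(5t) and sin(5t) gives A = 189/754, B = 35/754, so y_p = 35*sin(5*t)/754 + 189*cos(5*t)/754.
General solution: y = 35*sin(5*t)/754 + 189*cos(5*t)/754 + C1*exp(-t) + C2*exp(2*t).
Apply the initial conditions: y(0) = 189/754 + C1 + C2 = 2 and y'(0) = 175/754 - C1 + 2*C2 = 3. Solving gives C1 = 19/78, C2 = 131/87.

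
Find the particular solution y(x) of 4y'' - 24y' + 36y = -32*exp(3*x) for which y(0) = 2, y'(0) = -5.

y = 2*exp(3*x) - 11*x*exp(3*x) - 4*x**2*exp(3*x)

Divide through by 4: y'' - 6y' + 9y = -8*exp(3*x).
Characteristic equation r² - 6r + 9 = 0 has discriminant (-6)² - 4·(9) = 0, so r = 3 is a repeated root.
Hence y_h = (C1 + C2*x)*exp(3*x).
Since exp(3*x) solves the homogeneous equation (r = 3 is a root of multiplicity 2), multiply the trial by x^2. Try y_p = A*x^2*exp(3*x). Substituting into the equation and dividing by exp(3*x) gives A = -4, so y_p = -4*x^2*exp(3*x).
General solution: y = C1*exp(3*x) - 4*x^2*exp(3*x) + C2*x*exp(3*x).
Apply the initial conditions: y(0) = C1 = 2 and y'(0) = C2 + 3*C1 = -5. Solving gives C1 = 2, C2 = -11.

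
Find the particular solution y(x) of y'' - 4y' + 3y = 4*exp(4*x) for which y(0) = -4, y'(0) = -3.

Characteristic equation r² - 4r + 3 = 0 factors as (r - 3)(r - 1) = 0, so r = 3, 1.
Hence y_h = C1*exp(3*x) + C2*exp(x).
Try y_p = A*exp(4*x). Substituting into the equation and dividing by exp(4*x) gives A = 4/3, so y_p = 4*exp(4*x)/3.
General solution: y = 4*exp(4*x)/3 + C1*exp(3*x) + C2*exp(x).
Apply the initial conditions: y(0) = 4/3 + C1 + C2 = -4 and y'(0) = 16/3 + C2 + 3*C1 = -3. Solving gives C1 = -3/2, C2 = -23/6.

y = -23*exp(x)/6 - 3*exp(3*x)/2 + 4*exp(4*x)/3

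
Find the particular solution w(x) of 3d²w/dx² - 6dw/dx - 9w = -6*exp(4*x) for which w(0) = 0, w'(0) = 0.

w = exp(3*x)/2 - 2*exp(4*x)/5 - exp(-x)/10

Divide through by 3: w'' - 2w' - 3w = -2*exp(4*x).
Characteristic equation r² - 2r - 3 = 0 factors as (r + 1)(r - 3) = 0, so r = -1, 3.
Hence w_h = C1*exp(-x) + C2*exp(3*x).
Try w_p = A*exp(4*x). Substituting into the equation and dividing by exp(4*x) gives A = -2/5, so w_p = -2*exp(4*x)/5.
General solution: w = -2*exp(4*x)/5 + C1*exp(-x) + C2*exp(3*x).
Apply the initial conditions: w(0) = -2/5 + C1 + C2 = 0 and w'(0) = -8/5 - C1 + 3*C2 = 0. Solving gives C1 = -1/10, C2 = 1/2.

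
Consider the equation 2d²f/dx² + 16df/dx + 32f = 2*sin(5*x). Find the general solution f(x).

Divide through by 2: f'' + 8f' + 16f = sin(5*x).
Characteristic equation r² + 8r + 16 = 0 has discriminant (8)² - 4·(16) = 0, so r = -4 is a repeated root.
Hence f_h = (C1 + C2*x)*exp(-4*x).
Try f_p = A*cos(5*x) + B*sin(5*x). Substituting and equating the coefficients of cos(5x) and sin(5x) gives A = -40/1681, B = -9/1681, so f_p = -40*cos(5*x)/1681 - 9*sin(5*x)/1681.

f = -40*cos(5*x)/1681 - 9*sin(5*x)/1681 + C1*exp(-4*x) + C2*x*exp(-4*x)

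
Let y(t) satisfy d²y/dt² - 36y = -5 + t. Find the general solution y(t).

y = 5/36 - t/36 + C1*exp(6*t) + C2*exp(-6*t)

Characteristic equation r² - 36 = 0 factors as (r - 6)(r + 6) = 0, so r = 6, -6.
Hence y_h = C1*exp(6*t) + C2*exp(-6*t).
For the particular solution try y_p = A0 + A1*t. Substituting and matching coefficients of each power of t gives A0 = 5/36, A1 = -1/36, so y_p = 5/36 - t/36.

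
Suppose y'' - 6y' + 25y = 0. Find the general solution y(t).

Characteristic equation r² - 6r + 25 = 0 has discriminant (-6)² - 4·(25) = -64 < 0, so r = 3 ± 4i.
Hence y_h = C1*cos(4*t)*exp(3*t) + C2*exp(3*t)*sin(4*t).

y = C1*cos(4*t)*exp(3*t) + C2*exp(3*t)*sin(4*t)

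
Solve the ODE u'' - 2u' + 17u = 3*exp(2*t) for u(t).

u = 3*exp(2*t)/17 + C1*cos(4*t)*exp(t) + C2*exp(t)*sin(4*t)

Characteristic equation r² - 2r + 17 = 0 has discriminant (-2)² - 4·(17) = -64 < 0, so r = 1 ± 4i.
Hence u_h = C1*cos(4*t)*exp(t) + C2*exp(t)*sin(4*t).
Try u_p = A*exp(2*t). Substituting into the equation and dividing by exp(2*t) gives A = 3/17, so u_p = 3*exp(2*t)/17.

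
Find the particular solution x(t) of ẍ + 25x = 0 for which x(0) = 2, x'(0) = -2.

Characteristic equation r² + 25 = 0 has discriminant (0)² - 4·(25) = -100 < 0, so r = ± 5i.
Hence x_h = C1*cos(5*t) + C2*sin(5*t).
Apply the initial conditions: x(0) = C1 = 2 and x'(0) = 5*C2 = -2. Solving gives C1 = 2, C2 = -2/5.

x = 2*cos(5*t) - 2*sin(5*t)/5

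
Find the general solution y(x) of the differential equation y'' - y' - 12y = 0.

y = C1*exp(-3*x) + C2*exp(4*x)

Characteristic equation r² - r - 12 = 0 factors as (r + 3)(r - 4) = 0, so r = -3, 4.
Hence y_h = C1*exp(-3*x) + C2*exp(4*x).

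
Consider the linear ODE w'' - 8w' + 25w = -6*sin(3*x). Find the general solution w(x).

Characteristic equation r² - 8r + 25 = 0 has discriminant (-8)² - 4·(25) = -36 < 0, so r = 4 ± 3i.
Hence w_h = C1*cos(3*x)*exp(4*x) + C2*exp(4*x)*sin(3*x).
Try w_p = A*cos(3*x) + B*sin(3*x). Substituting and equating the coefficients of cos(3x) and sin(3x) gives A = -9/52, B = -3/26, so w_p = -9*cos(3*x)/52 - 3*sin(3*x)/26.

w = -9*cos(3*x)/52 - 3*sin(3*x)/26 + C1*cos(3*x)*exp(4*x) + C2*exp(4*x)*sin(3*x)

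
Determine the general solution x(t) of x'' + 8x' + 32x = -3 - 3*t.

Characteristic equation r² + 8r + 32 = 0 has discriminant (8)² - 4·(32) = -64 < 0, so r = -4 ± 4i.
Hence x_h = C1*cos(4*t)*exp(-4*t) + C2*exp(-4*t)*sin(4*t).
For the particular solution try x_p = A0 + A1*t. Substituting and matching coefficients of each power of t gives A0 = -9/128, A1 = -3/32, so x_p = -9/128 - 3*t/32.

x = -9/128 - 3*t/32 + C1*cos(4*t)*exp(-4*t) + C2*exp(-4*t)*sin(4*t)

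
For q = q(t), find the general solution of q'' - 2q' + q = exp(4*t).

Characteristic equation r² - 2r + 1 = 0 has discriminant (-2)² - 4·(1) = 0, so r = 1 is a repeated root.
Hence q_h = (C1 + C2*t)*exp(t).
Try q_p = A*exp(4*t). Substituting into the equation and dividing by exp(4*t) gives A = 1/9, so q_p = exp(4*t)/9.

q = exp(4*t)/9 + C1*exp(t) + C2*t*exp(t)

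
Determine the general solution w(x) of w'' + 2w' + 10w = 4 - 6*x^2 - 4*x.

Characteristic equation r² + 2r + 10 = 0 has discriminant (2)² - 4·(10) = -36 < 0, so r = -1 ± 3i.
Hence w_h = C1*cos(3*x)*exp(-x) + C2*exp(-x)*sin(3*x).
For the particular solution try w_p = A0 + A1*x + A2*x^2. Substituting and matching coefficients of each power of x gives A0 = 69/125, A1 = -4/25, A2 = -3/5, so w_p = 69/125 - 4*x/25 - 3*x^2/5.

w = 69/125 - 4*x/25 - 3*x**2/5 + C1*cos(3*x)*exp(-x) + C2*exp(-x)*sin(3*x)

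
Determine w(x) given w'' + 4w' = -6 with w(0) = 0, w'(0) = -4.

w = -5/8 - 3*x/2 + 5*exp(-4*x)/8

Characteristic equation r² + 4r = 0 factors as (r + 4)r = 0, so r = -4, 0.
Hence w_h = C1*exp(-4*x) + C2.
Since 0 is a characteristic root (multiplicity 1), multiply the polynomial trial by x: try w_p = A0*x. Substituting and matching coefficients of each power of x gives A0 = -3/2, so w_p = -3*x/2.
General solution: w = C2 - 3*x/2 + C1*exp(-4*x).
Apply the initial conditions: w(0) = C1 + C2 = 0 and w'(0) = -3/2 - 4*C1 = -4. Solving gives C1 = 5/8, C2 = -5/8.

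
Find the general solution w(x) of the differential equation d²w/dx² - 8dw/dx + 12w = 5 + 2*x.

Characteristic equation r² - 8r + 12 = 0 factors as (r - 2)(r - 6) = 0, so r = 2, 6.
Hence w_h = C1*exp(2*x) + C2*exp(6*x).
For the particular solution try w_p = A0 + A1*x. Substituting and matching coefficients of each power of x gives A0 = 19/36, A1 = 1/6, so w_p = 19/36 + x/6.

w = 19/36 + x/6 + C1*exp(2*x) + C2*exp(6*x)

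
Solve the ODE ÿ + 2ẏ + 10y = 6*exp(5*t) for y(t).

y = 2*exp(5*t)/15 + C1*cos(3*t)*exp(-t) + C2*exp(-t)*sin(3*t)

Characteristic equation r² + 2r + 10 = 0 has discriminant (2)² - 4·(10) = -36 < 0, so r = -1 ± 3i.
Hence y_h = C1*cos(3*t)*exp(-t) + C2*exp(-t)*sin(3*t).
Try y_p = A*exp(5*t). Substituting into the equation and dividing by exp(5*t) gives A = 2/15, so y_p = 2*exp(5*t)/15.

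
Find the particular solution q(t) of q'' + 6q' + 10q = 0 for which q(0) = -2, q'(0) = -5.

q = -11*exp(-3*t)*sin(t) - 2*cos(t)*exp(-3*t)

Characteristic equation r² + 6r + 10 = 0 has discriminant (6)² - 4·(10) = -4 < 0, so r = -3 ± i.
Hence q_h = C1*cos(t)*exp(-3*t) + C2*exp(-3*t)*sin(t).
Apply the initial conditions: q(0) = C1 = -2 and q'(0) = C2 - 3*C1 = -5. Solving gives C1 = -2, C2 = -11.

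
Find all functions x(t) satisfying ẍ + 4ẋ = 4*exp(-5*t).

Characteristic equation r² + 4r = 0 factors as (r + 4)r = 0, so r = -4, 0.
Hence x_h = C1*exp(-4*t) + C2.
Try x_p = A*exp(-5*t). Substituting into the equation and dividing by exp(-5*t) gives A = 4/5, so x_p = 4*exp(-5*t)/5.

x = C2 + 4*exp(-5*t)/5 + C1*exp(-4*t)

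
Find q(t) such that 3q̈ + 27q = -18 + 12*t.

q = -2/3 + 4*t/9 + C1*cos(3*t) + C2*sin(3*t)

Divide through by 3: q'' + 9q = -6 + 4*t.
Characteristic equation r² + 9 = 0 has discriminant (0)² - 4·(9) = -36 < 0, so r = ± 3i.
Hence q_h = C1*cos(3*t) + C2*sin(3*t).
For the particular solution try q_p = A0 + A1*t. Substituting and matching coefficients of each power of t gives A0 = -2/3, A1 = 4/9, so q_p = -2/3 + 4*t/9.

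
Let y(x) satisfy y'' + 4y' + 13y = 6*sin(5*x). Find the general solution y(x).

y = -15*cos(5*x)/68 - 9*sin(5*x)/68 + C1*cos(3*x)*exp(-2*x) + C2*exp(-2*x)*sin(3*x)

Characteristic equation r² + 4r + 13 = 0 has discriminant (4)² - 4·(13) = -36 < 0, so r = -2 ± 3i.
Hence y_h = C1*cos(3*x)*exp(-2*x) + C2*exp(-2*x)*sin(3*x).
Try y_p = A*cos(5*x) + B*sin(5*x). Substituting and equating the coefficients of cos(5x) and sin(5x) gives A = -15/68, B = -9/68, so y_p = -15*cos(5*x)/68 - 9*sin(5*x)/68.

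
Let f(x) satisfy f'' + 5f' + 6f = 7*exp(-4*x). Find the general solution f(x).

Characteristic equation r² + 5r + 6 = 0 factors as (r + 2)(r + 3) = 0, so r = -2, -3.
Hence f_h = C1*exp(-2*x) + C2*exp(-3*x).
Try f_p = A*exp(-4*x). Substituting into the equation and dividing by exp(-4*x) gives A = 7/2, so f_p = 7*exp(-4*x)/2.

f = 7*exp(-4*x)/2 + C1*exp(-2*x) + C2*exp(-3*x)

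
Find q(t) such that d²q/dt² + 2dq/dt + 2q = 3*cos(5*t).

q = -69*cos(5*t)/629 + 30*sin(5*t)/629 + C1*cos(t)*exp(-t) + C2*exp(-t)*sin(t)

Characteristic equation r² + 2r + 2 = 0 has discriminant (2)² - 4·(2) = -4 < 0, so r = -1 ± i.
Hence q_h = C1*cos(t)*exp(-t) + C2*exp(-t)*sin(t).
Try q_p = A*cos(5*t) + B*sin(5*t). Substituting and equating the coefficients of cos(5t) and sin(5t) gives A = -69/629, B = 30/629, so q_p = -69*cos(5*t)/629 + 30*sin(5*t)/629.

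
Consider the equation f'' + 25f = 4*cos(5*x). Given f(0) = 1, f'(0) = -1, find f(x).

Characteristic equation r² + 25 = 0 has discriminant (0)² - 4·(25) = -100 < 0, so r = ± 5i.
Hence f_h = C1*cos(5*x) + C2*sin(5*x).
Since ±5i are characteristic roots, multiply the trial by x. Try f_p = x*(A*cos(5*x) + B*sin(5*x)). Substituting and equating the coefficients of cos(5x) and sin(5x) gives A = 0, B = 2/5, so f_p = 2*x*sin(5*x)/5.
General solution: f = C1*cos(5*x) + C2*sin(5*x) + 2*x*sin(5*x)/5.
Apply the initial conditions: f(0) = C1 = 1 and f'(0) = 5*C2 = -1. Solving gives C1 = 1, C2 = -1/5.

f = -sin(5*x)/5 + 2*x*sin(5*x)/5 + cos(5*x)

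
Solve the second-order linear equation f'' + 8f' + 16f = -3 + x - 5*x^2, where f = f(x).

f = -43/128 - 5*x**2/16 + 3*x/8 + C1*exp(-4*x) + C2*x*exp(-4*x)

Characteristic equation r² + 8r + 16 = 0 has discriminant (8)² - 4·(16) = 0, so r = -4 is a repeated root.
Hence f_h = (C1 + C2*x)*exp(-4*x).
For the particular solution try f_p = A0 + A1*x + A2*x^2. Substituting and matching coefficients of each power of x gives A0 = -43/128, A1 = 3/8, A2 = -5/16, so f_p = -43/128 - 5*x^2/16 + 3*x/8.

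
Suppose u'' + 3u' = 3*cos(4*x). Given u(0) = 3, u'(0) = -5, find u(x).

Characteristic equation r² + 3r = 0 factors as (r + 3)r = 0, so r = -3, 0.
Hence u_h = C1*exp(-3*x) + C2.
Try u_p = A*cos(4*x) + B*sin(4*x). Substituting and equating the coefficients of cos(4x) and sin(4x) gives A = -3/25, B = 9/100, so u_p = -3*cos(4*x)/25 + 9*sin(4*x)/100.
General solution: u = C2 - 3*cos(4*x)/25 + 9*sin(4*x)/100 + C1*exp(-3*x).
Apply the initial conditions: u(0) = -3/25 + C1 + C2 = 3 and u'(0) = 9/25 - 3*C1 = -5. Solving gives C1 = 134/75, C2 = 4/3.

u = 4/3 - 3*cos(4*x)/25 + 9*sin(4*x)/100 + 134*exp(-3*x)/75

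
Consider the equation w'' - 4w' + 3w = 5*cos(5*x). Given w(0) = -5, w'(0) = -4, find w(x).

w = -291*exp(x)/52 - 55*cos(5*x)/442 - 25*sin(5*x)/221 + 49*exp(3*x)/68

Characteristic equation r² - 4r + 3 = 0 factors as (r - 3)(r - 1) = 0, so r = 3, 1.
Hence w_h = C1*exp(3*x) + C2*exp(x).
Try w_p = A*cos(5*x) + B*sin(5*x). Substituting and equating the coefficients of cos(5x) and sin(5x) gives A = -55/442, B = -25/221, so w_p = -55*cos(5*x)/442 - 25*sin(5*x)/221.
General solution: w = -55*cos(5*x)/442 - 25*sin(5*x)/221 + C1*exp(3*x) + C2*exp(x).
Apply the initial conditions: w(0) = -55/442 + C1 + C2 = -5 and w'(0) = -125/221 + C2 + 3*C1 = -4. Solving gives C1 = 49/68, C2 = -291/52.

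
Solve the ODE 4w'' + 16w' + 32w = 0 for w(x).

Divide through by 4: w'' + 4w' + 8w = 0.
Characteristic equation r² + 4r + 8 = 0 has discriminant (4)² - 4·(8) = -16 < 0, so r = -2 ± 2i.
Hence w_h = C1*cos(2*x)*exp(-2*x) + C2*exp(-2*x)*sin(2*x).

w = C1*cos(2*x)*exp(-2*x) + C2*exp(-2*x)*sin(2*x)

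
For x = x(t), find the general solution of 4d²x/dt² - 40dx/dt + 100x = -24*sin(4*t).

x = -240*cos(4*t)/1681 - 54*sin(4*t)/1681 + C1*exp(5*t) + C2*t*exp(5*t)

Divide through by 4: x'' - 10x' + 25x = -6*sin(4*t).
Characteristic equation r² - 10r + 25 = 0 has discriminant (-10)² - 4·(25) = 0, so r = 5 is a repeated root.
Hence x_h = (C1 + C2*t)*exp(5*t).
Try x_p = A*cos(4*t) + B*sin(4*t). Substituting and equating the coefficients of cos(4t) and sin(4t) gives A = -240/1681, B = -54/1681, so x_p = -240*cos(4*t)/1681 - 54*sin(4*t)/1681.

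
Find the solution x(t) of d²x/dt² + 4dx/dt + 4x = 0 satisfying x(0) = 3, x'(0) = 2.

x = 3*exp(-2*t) + 8*t*exp(-2*t)

Characteristic equation r² + 4r + 4 = 0 has discriminant (4)² - 4·(4) = 0, so r = -2 is a repeated root.
Hence x_h = (C1 + C2*t)*exp(-2*t).
Apply the initial conditions: x(0) = C1 = 3 and x'(0) = C2 - 2*C1 = 2. Solving gives C1 = 3, C2 = 8.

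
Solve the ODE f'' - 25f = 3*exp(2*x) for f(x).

f = -exp(2*x)/7 + C1*exp(5*x) + C2*exp(-5*x)

Characteristic equation r² - 25 = 0 factors as (r - 5)(r + 5) = 0, so r = 5, -5.
Hence f_h = C1*exp(5*x) + C2*exp(-5*x).
Try f_p = A*exp(2*x). Substituting into the equation and dividing by exp(2*x) gives A = -1/7, so f_p = -exp(2*x)/7.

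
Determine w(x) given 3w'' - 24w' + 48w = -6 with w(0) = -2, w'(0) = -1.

w = -1/8 - 15*exp(4*x)/8 + 13*x*exp(4*x)/2

Divide through by 3: w'' - 8w' + 16w = -2.
Characteristic equation r² - 8r + 16 = 0 has discriminant (-8)² - 4·(16) = 0, so r = 4 is a repeated root.
Hence w_h = (C1 + C2*x)*exp(4*x).
For the particular solution try w_p = A0. Substituting and matching coefficients of each power of x gives A0 = -1/8, so w_p = -1/8.
General solution: w = -1/8 + C1*exp(4*x) + C2*x*exp(4*x).
Apply the initial conditions: w(0) = -1/8 + C1 = -2 and w'(0) = C2 + 4*C1 = -1. Solving gives C1 = -15/8, C2 = 13/2.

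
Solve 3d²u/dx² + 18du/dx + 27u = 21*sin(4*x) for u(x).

u = -168*cos(4*x)/625 - 49*sin(4*x)/625 + C1*exp(-3*x) + C2*x*exp(-3*x)

Divide through by 3: u'' + 6u' + 9u = 7*sin(4*x).
Characteristic equation r² + 6r + 9 = 0 has discriminant (6)² - 4·(9) = 0, so r = -3 is a repeated root.
Hence u_h = (C1 + C2*x)*exp(-3*x).
Try u_p = A*cos(4*x) + B*sin(4*x). Substituting and equating the coefficients of cos(4x) and sin(4x) gives A = -168/625, B = -49/625, so u_p = -168*cos(4*x)/625 - 49*sin(4*x)/625.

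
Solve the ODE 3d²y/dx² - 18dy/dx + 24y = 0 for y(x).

y = C1*exp(4*x) + C2*exp(2*x)

Divide through by 3: y'' - 6y' + 8y = 0.
Characteristic equation r² - 6r + 8 = 0 factors as (r - 4)(r - 2) = 0, so r = 4, 2.
Hence y_h = C1*exp(4*x) + C2*exp(2*x).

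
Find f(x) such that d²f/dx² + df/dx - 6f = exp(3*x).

Characteristic equation r² + r - 6 = 0 factors as (r - 2)(r + 3) = 0, so r = 2, -3.
Hence f_h = C1*exp(2*x) + C2*exp(-3*x).
Try f_p = A*exp(3*x). Substituting into the equation and dividing by exp(3*x) gives A = 1/6, so f_p = exp(3*x)/6.

f = exp(3*x)/6 + C1*exp(2*x) + C2*exp(-3*x)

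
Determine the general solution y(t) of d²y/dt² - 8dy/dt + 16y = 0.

y = C1*exp(4*t) + C2*t*exp(4*t)

Characteristic equation r² - 8r + 16 = 0 has discriminant (-8)² - 4·(16) = 0, so r = 4 is a repeated root.
Hence y_h = (C1 + C2*t)*exp(4*t).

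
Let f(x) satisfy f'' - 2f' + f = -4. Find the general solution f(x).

f = -4 + C1*exp(x) + C2*x*exp(x)

Characteristic equation r² - 2r + 1 = 0 has discriminant (-2)² - 4·(1) = 0, so r = 1 is a repeated root.
Hence f_h = (C1 + C2*x)*exp(x).
For the particular solution try f_p = A0. Substituting and matching coefficients of each power of x gives A0 = -4, so f_p = -4.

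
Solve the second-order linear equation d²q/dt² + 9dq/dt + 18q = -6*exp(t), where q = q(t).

q = -3*exp(t)/14 + C1*exp(-3*t) + C2*exp(-6*t)

Characteristic equation r² + 9r + 18 = 0 factors as (r + 3)(r + 6) = 0, so r = -3, -6.
Hence q_h = C1*exp(-3*t) + C2*exp(-6*t).
Try q_p = A*exp(t). Substituting into the equation and dividing by exp(t) gives A = -3/14, so q_p = -3*exp(t)/14.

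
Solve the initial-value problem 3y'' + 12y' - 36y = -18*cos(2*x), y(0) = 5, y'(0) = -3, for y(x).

Divide through by 3: y'' + 4y' - 12y = -6*cos(2*x).
Characteristic equation r² + 4r - 12 = 0 factors as (r + 6)(r - 2) = 0, so r = -6, 2.
Hence y_h = C1*exp(-6*x) + C2*exp(2*x).
Try y_p = A*cos(2*x) + B*sin(2*x). Substituting and equating the coefficients of cos(2x) and sin(2x) gives A = 3/10, B = -3/20, so y_p = -3*sin(2*x)/20 + 3*cos(2*x)/10.
General solution: y = -3*sin(2*x)/20 + 3*cos(2*x)/10 + C1*exp(-6*x) + C2*exp(2*x).
Apply the initial conditions: y(0) = 3/10 + C1 + C2 = 5 and y'(0) = -3/10 - 6*C1 + 2*C2 = -3. Solving gives C1 = 121/80, C2 = 51/16.

y = -3*sin(2*x)/20 + 3*cos(2*x)/10 + 51*exp(2*x)/16 + 121*exp(-6*x)/80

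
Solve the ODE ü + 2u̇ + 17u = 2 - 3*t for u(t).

u = 40/289 - 3*t/17 + C1*cos(4*t)*exp(-t) + C2*exp(-t)*sin(4*t)

Characteristic equation r² + 2r + 17 = 0 has discriminant (2)² - 4·(17) = -64 < 0, so r = -1 ± 4i.
Hence u_h = C1*cos(4*t)*exp(-t) + C2*exp(-t)*sin(4*t).
For the particular solution try u_p = A0 + A1*t. Substituting and matching coefficients of each power of t gives A0 = 40/289, A1 = -3/17, so u_p = 40/289 - 3*t/17.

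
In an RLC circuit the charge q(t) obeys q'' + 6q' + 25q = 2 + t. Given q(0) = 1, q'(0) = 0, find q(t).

q = 44/625 + t/25 + 581*cos(4*t)*exp(-3*t)/625 + 859*exp(-3*t)*sin(4*t)/1250

Characteristic equation r² + 6r + 25 = 0 has discriminant (6)² - 4·(25) = -64 < 0, so r = -3 ± 4i.
Hence q_h = C1*cos(4*t)*exp(-3*t) + C2*exp(-3*t)*sin(4*t).
For the particular solution try q_p = A0 + A1*t. Substituting and matching coefficients of each power of t gives A0 = 44/625, A1 = 1/25, so q_p = 44/625 + t/25.
General solution: q = 44/625 + t/25 + C1*cos(4*t)*exp(-3*t) + C2*exp(-3*t)*sin(4*t).
Apply the initial conditions: q(0) = 44/625 + C1 = 1 and q'(0) = 1/25 - 3*C1 + 4*C2 = 0. Solving gives C1 = 581/625, C2 = 859/1250.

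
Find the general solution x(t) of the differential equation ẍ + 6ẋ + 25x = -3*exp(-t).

Characteristic equation r² + 6r + 25 = 0 has discriminant (6)² - 4·(25) = -64 < 0, so r = -3 ± 4i.
Hence x_h = C1*cos(4*t)*exp(-3*t) + C2*exp(-3*t)*sin(4*t).
Try x_p = A*exp(-t). Substituting into the equation and dividing by exp(-t) gives A = -3/20, so x_p = -3*exp(-t)/20.

x = -3*exp(-t)/20 + C1*cos(4*t)*exp(-3*t) + C2*exp(-3*t)*sin(4*t)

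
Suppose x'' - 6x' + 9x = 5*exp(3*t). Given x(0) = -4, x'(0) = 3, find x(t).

x = -4*exp(3*t) + 15*t*exp(3*t) + 5*t**2*exp(3*t)/2

Characteristic equation r² - 6r + 9 = 0 has discriminant (-6)² - 4·(9) = 0, so r = 3 is a repeated root.
Hence x_h = (C1 + C2*t)*exp(3*t).
Since exp(3*t) solves the homogeneous equation (r = 3 is a root of multiplicity 2), multiply the trial by t^2. Try x_p = A*t^2*exp(3*t). Substituting into the equation and dividing by exp(3*t) gives A = 5/2, so x_p = 5*t^2*exp(3*t)/2.
General solution: x = C1*exp(3*t) + 5*t^2*exp(3*t)/2 + C2*t*exp(3*t).
Apply the initial conditions: x(0) = C1 = -4 and x'(0) = C2 + 3*C1 = 3. Solving gives C1 = -4, C2 = 15.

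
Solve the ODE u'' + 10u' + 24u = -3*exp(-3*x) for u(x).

u = -exp(-3*x) + C1*exp(-6*x) + C2*exp(-4*x)

Characteristic equation r² + 10r + 24 = 0 factors as (r + 6)(r + 4) = 0, so r = -6, -4.
Hence u_h = C1*exp(-6*x) + C2*exp(-4*x).
Try u_p = A*exp(-3*x). Substituting into the equation and dividing by exp(-3*x) gives A = -1, so u_p = -exp(-3*x).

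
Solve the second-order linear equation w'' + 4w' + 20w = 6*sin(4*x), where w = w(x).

Characteristic equation r² + 4r + 20 = 0 has discriminant (4)² - 4·(20) = -64 < 0, so r = -2 ± 4i.
Hence w_h = C1*cos(4*x)*exp(-2*x) + C2*exp(-2*x)*sin(4*x).
Try w_p = A*cos(4*x) + B*sin(4*x). Substituting and equating the coefficients of cos(4x) and sin(4x) gives A = -6/17, B = 3/34, so w_p = -6*cos(4*x)/17 + 3*sin(4*x)/34.

w = -6*cos(4*x)/17 + 3*sin(4*x)/34 + C1*cos(4*x)*exp(-2*x) + C2*exp(-2*x)*sin(4*x)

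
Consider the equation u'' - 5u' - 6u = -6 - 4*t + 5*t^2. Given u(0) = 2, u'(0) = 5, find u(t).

u = -107/108 - 5*t**2/6 + 15*exp(-t)/7 + 37*t/18 + 641*exp(6*t)/756

Characteristic equation r² - 5r - 6 = 0 factors as (r + 1)(r - 6) = 0, so r = -1, 6.
Hence u_h = C1*exp(-t) + C2*exp(6*t).
For the particular solution try u_p = A0 + A1*t + A2*t^2. Substituting and matching coefficients of each power of t gives A0 = -107/108, A1 = 37/18, A2 = -5/6, so u_p = -107/108 - 5*t^2/6 + 37*t/18.
General solution: u = -107/108 - 5*t^2/6 + 37*t/18 + C1*exp(-t) + C2*exp(6*t).
Apply the initial conditions: u(0) = -107/108 + C1 + C2 = 2 and u'(0) = 37/18 - C1 + 6*C2 = 5. Solving gives C1 = 15/7, C2 = 641/756.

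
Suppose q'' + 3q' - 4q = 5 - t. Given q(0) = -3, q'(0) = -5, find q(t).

q = -17/16 - 13*exp(t)/5 + t/4 + 53*exp(-4*t)/80

Characteristic equation r² + 3r - 4 = 0 factors as (r - 1)(r + 4) = 0, so r = 1, -4.
Hence q_h = C1*exp(t) + C2*exp(-4*t).
For the particular solution try q_p = A0 + A1*t. Substituting and matching coefficients of each power of t gives A0 = -17/16, A1 = 1/4, so q_p = -17/16 + t/4.
General solution: q = -17/16 + t/4 + C1*exp(t) + C2*exp(-4*t).
Apply the initial conditions: q(0) = -17/16 + C1 + C2 = -3 and q'(0) = 1/4 + C1 - 4*C2 = -5. Solving gives C1 = -13/5, C2 = 53/80.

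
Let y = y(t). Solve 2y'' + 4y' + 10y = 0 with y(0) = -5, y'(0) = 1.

y = -5*cos(2*t)*exp(-t) - 2*exp(-t)*sin(2*t)

Divide through by 2: y'' + 2y' + 5y = 0.
Characteristic equation r² + 2r + 5 = 0 has discriminant (2)² - 4·(5) = -16 < 0, so r = -1 ± 2i.
Hence y_h = C1*cos(2*t)*exp(-t) + C2*exp(-t)*sin(2*t).
Apply the initial conditions: y(0) = C1 = -5 and y'(0) = -C1 + 2*C2 = 1. Solving gives C1 = -5, C2 = -2.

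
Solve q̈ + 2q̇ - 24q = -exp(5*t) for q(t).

Characteristic equation r² + 2r - 24 = 0 factors as (r - 4)(r + 6) = 0, so r = 4, -6.
Hence q_h = C1*exp(4*t) + C2*exp(-6*t).
Try q_p = A*exp(5*t). Substituting into the equation and dividing by exp(5*t) gives A = -1/11, so q_p = -exp(5*t)/11.

q = -exp(5*t)/11 + C1*exp(4*t) + C2*exp(-6*t)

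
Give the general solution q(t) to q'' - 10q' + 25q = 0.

q = C1*exp(5*t) + C2*t*exp(5*t)

Characteristic equation r² - 10r + 25 = 0 has discriminant (-10)² - 4·(25) = 0, so r = 5 is a repeated root.
Hence q_h = (C1 + C2*t)*exp(5*t).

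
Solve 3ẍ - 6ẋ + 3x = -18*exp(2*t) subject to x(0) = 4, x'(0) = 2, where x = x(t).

Divide through by 3: x'' - 2x' + x = -6*exp(2*t).
Characteristic equation r² - 2r + 1 = 0 has discriminant (-2)² - 4·(1) = 0, so r = 1 is a repeated root.
Hence x_h = (C1 + C2*t)*exp(t).
Try x_p = A*exp(2*t). Substituting into the equation and dividing by exp(2*t) gives A = -6, so x_p = -6*exp(2*t).
General solution: x = -6*exp(2*t) + C1*exp(t) + C2*t*exp(t).
Apply the initial conditions: x(0) = -6 + C1 = 4 and x'(0) = -12 + C1 + C2 = 2. Solving gives C1 = 10, C2 = 4.

x = -6*exp(2*t) + 10*exp(t) + 4*t*exp(t)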